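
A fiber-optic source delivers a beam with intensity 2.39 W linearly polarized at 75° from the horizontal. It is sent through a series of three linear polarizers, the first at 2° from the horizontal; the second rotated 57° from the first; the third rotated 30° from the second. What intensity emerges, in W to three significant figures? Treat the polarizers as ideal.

I ≈ 0.0455 W

By Malus's law, I₁ = 2.39 W · cos²(73°) = 0.2043 W.
I₂ = I₁ · cos²(57°) = 0.2043 · 0.2966 = 0.0606 W.
I₃ = I₂ · cos²(30°) = 0.0606 · 0.75 = 0.04545 W.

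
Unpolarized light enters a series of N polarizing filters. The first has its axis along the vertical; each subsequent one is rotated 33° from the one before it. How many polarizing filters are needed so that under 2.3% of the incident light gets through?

N = 10

First polarizer halves the unpolarized light: factor 1/2.
Each further stage multiplies by cos²(33°) = 0.7034.
After N polarizers: T = 0.5·0.7034^(N−1). Require T < 0.023 ⇒ N−1 > ln(0.023/0.5)/ln(0.7034) = 8.75, so N−1 ≥ 9 and N = 10.
Check: N=10 gives T = 0.02107 < 0.023; N=9 gives T = 0.02995.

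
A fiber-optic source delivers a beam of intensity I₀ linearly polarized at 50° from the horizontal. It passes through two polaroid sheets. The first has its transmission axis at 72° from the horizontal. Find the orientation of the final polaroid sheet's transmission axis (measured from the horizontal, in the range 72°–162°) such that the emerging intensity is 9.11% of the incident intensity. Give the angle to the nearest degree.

θ ≈ 143°

I₁ = I₀ cos²(72° − 50°) = I₀ cos²(22°) = 0.8597 I₀.
Need I₂/I₀ = 0.0911, so cos²(θ − 72°) = 0.0911 / 0.8597 = 0.106.
θ − 72° = arccos(√0.106) = 71.0°, giving θ ≈ 72 + 71.0 = 143.0°.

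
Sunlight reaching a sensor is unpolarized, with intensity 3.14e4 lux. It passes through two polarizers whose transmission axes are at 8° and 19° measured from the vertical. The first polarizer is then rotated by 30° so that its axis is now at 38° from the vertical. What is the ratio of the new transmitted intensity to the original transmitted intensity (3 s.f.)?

Before rotation:
Unpolarized light through the first polarizer → I₁ = ½ I₀, now polarized at 8°.
I₂ = I₁ cos²(19° − 8°) = 0.5 I₀ · cos²(11°) = 0.4818 I₀.
After rotation:
Unpolarized light through the first polarizer → I₁ = ½ I₀, now polarized at 38°.
I₂ = I₁ cos²(19° − 38°) = 0.5 I₀ · cos²(19°) = 0.447 I₀.
Ratio = 0.447 / 0.4818 = 0.9278.

I_new/I_old ≈ 0.928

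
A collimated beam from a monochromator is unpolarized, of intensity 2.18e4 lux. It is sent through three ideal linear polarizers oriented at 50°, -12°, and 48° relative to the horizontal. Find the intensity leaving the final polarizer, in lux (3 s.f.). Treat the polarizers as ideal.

I ≈ 601 lux

Unpolarized light through the first polarizer → I₁ = 2.18e4 lux/2 = 1.09e+04 lux, polarized at 50°.
I₂ = I₁ · cos²(62°) = 1.09e+04 · 0.2204 = 2402 lux.
I₃ = I₂ · cos²(60°) = 2402 · 0.25 = 600.6 lux.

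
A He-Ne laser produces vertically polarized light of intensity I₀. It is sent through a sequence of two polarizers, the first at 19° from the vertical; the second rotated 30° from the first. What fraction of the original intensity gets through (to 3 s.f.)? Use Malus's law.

By Malus's law, I₁ = I₀ cos²(19° − 0°) = I₀ cos²(19°) = 0.894 I₀.
I₂ = I₁ cos²(30°) = 0.894 · 0.75 I₀ = 0.6705 I₀.
Transmitted fraction = 0.6705.

≈ 0.671 I₀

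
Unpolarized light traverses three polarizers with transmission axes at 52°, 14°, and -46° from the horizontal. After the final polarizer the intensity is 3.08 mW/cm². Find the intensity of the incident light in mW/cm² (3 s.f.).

Unpolarized light through the first polarizer → I₁ = ½ I₀, now polarized at 52°.
I₂ = I₁ cos²(14° − 52°) = 0.5 I₀ · cos²(38°) = 0.3105 I₀.
I₃ = I₂ cos²(-46° − 14°) = 0.3105 I₀ · cos²(60°) = 0.07762 I₀.
So 3.08 mW/cm² = 0.07762 I₀, giving I₀ = 3.08/0.07762 = 39.68 mW/cm².

I₀ ≈ 39.7 mW/cm²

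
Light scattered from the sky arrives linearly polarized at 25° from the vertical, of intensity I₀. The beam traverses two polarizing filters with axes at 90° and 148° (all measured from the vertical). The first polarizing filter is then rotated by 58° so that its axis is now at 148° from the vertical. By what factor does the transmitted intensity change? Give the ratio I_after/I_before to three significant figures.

Before rotation:
By Malus's law, I₁ = I₀ cos²(90° − 25°) = I₀ cos²(65°) = 0.1786 I₀.
I₂ = I₁ cos²(148° − 90°) = 0.1786 I₀ · cos²(58°) = 0.05016 I₀.
After rotation:
I₁ = I₀ cos²(148° − 25°) = I₀ cos²(57°) = 0.2966 I₀.
I₂ = I₁ cos²(148° − 148°) = 0.2966 I₀ · cos²(0°) = 0.2966 I₀.
Ratio = 0.2966 / 0.05016 = 5.914.

I_new/I_old ≈ 5.91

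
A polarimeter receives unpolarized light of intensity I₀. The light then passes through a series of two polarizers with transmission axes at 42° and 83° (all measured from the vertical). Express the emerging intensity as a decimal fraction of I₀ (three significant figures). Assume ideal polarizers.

≈ 0.285 I₀

Unpolarized light through the first polarizer → I₁ = ½ I₀, now polarized at 42°.
I₂ = I₁ cos²(83° − 42°) = 0.5 I₀ · cos²(41°) = 0.2848 I₀.
Transmitted fraction = 0.2848.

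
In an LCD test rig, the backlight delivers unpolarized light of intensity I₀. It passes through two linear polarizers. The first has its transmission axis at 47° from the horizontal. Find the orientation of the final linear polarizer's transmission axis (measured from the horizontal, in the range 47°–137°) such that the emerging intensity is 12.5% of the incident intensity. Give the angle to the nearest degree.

θ ≈ 107°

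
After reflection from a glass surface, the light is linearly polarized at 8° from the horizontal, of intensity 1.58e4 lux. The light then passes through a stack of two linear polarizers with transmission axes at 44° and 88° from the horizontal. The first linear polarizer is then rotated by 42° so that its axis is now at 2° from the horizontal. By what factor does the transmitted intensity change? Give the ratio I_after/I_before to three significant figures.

Before rotation:
I₁ = I₀ cos²(44° − 8°) = I₀ cos²(36°) = 0.6545 I₀.
I₂ = I₁ cos²(88° − 44°) = 0.6545 I₀ · cos²(44°) = 0.3387 I₀.
After rotation:
I₁ = I₀ cos²(2° − 8°) = I₀ cos²(6°) = 0.9891 I₀.
I₂ = I₁ cos²(88° − 2°) = 0.9891 I₀ · cos²(86°) = 0.004813 I₀.
Ratio = 0.004813 / 0.3387 = 0.01421.

I_new/I_old ≈ 0.0142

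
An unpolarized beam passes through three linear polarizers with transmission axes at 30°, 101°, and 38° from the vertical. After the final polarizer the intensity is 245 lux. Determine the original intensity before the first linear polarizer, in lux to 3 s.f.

I₀ ≈ 2.24e4 lux

Unpolarized light through the first polarizer → I₁ = ½ I₀, now polarized at 30°.
I₂ = I₁ cos²(101° − 30°) = 0.5 I₀ · cos²(71°) = 0.053 I₀.
I₃ = I₂ cos²(38° − 101°) = 0.053 I₀ · cos²(63°) = 0.01092 I₀.
So 245 lux = 0.01092 I₀, giving I₀ = 245/0.01092 = 2.243e+04 lux.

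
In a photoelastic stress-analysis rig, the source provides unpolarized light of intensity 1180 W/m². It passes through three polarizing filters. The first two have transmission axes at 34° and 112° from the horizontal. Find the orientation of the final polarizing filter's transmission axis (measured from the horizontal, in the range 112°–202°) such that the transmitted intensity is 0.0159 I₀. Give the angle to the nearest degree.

θ ≈ 143°

Unpolarized light through the first polarizer → I₁ = ½ I₀, now polarized at 34°.
I₂ = I₁ cos²(112° − 34°) = 0.5 I₀ · cos²(78°) = 0.02161 I₀.
Need I₃/I₀ = 0.0159, so cos²(θ − 112°) = 0.0159 / 0.02161 = 0.7356.
θ − 112° = arccos(√0.7356) = 30.9°, giving θ ≈ 112 + 30.9 = 142.9°.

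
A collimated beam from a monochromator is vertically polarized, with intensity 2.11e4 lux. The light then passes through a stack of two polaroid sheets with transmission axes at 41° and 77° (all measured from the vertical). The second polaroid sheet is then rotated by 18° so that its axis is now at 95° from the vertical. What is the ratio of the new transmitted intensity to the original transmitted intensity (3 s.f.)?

I_new/I_old ≈ 0.528

Before rotation:
I₁ = I₀ cos²(41° − 0°) = I₀ cos²(41°) = 0.5696 I₀.
I₂ = I₁ cos²(77° − 41°) = 0.5696 I₀ · cos²(36°) = 0.3728 I₀.
After rotation:
I₁ = I₀ cos²(41° − 0°) = I₀ cos²(41°) = 0.5696 I₀.
I₂ = I₁ cos²(95° − 41°) = 0.5696 I₀ · cos²(54°) = 0.1968 I₀.
Ratio = 0.1968 / 0.3728 = 0.5279.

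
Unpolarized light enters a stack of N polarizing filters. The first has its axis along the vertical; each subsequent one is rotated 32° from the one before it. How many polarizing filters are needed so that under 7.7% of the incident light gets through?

First polarizer halves the unpolarized light: factor 1/2.
Each further stage multiplies by cos²(32°) = 0.7192.
After N polarizers: T = 0.5·0.7192^(N−1). Require T < 0.077 ⇒ N−1 > ln(0.077/0.5)/ln(0.7192) = 5.68, so N−1 ≥ 6 and N = 7.
Check: N=7 gives T = 0.06919 < 0.077; N=6 gives T = 0.0962.

N = 7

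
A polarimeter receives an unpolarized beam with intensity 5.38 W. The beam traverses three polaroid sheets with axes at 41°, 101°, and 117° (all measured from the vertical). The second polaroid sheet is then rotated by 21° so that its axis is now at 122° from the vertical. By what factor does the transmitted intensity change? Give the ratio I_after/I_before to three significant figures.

I_new/I_old ≈ 0.105

Before rotation:
Unpolarized light through the first polarizer → I₁ = ½ I₀, now polarized at 41°.
I₂ = I₁ cos²(101° − 41°) = 0.5 I₀ · cos²(60°) = 0.125 I₀.
I₃ = I₂ cos²(117° − 101°) = 0.125 I₀ · cos²(16°) = 0.1155 I₀.
After rotation:
Unpolarized light through the first polarizer → I₁ = ½ I₀, now polarized at 41°.
I₂ = I₁ cos²(122° − 41°) = 0.5 I₀ · cos²(81°) = 0.01224 I₀.
I₃ = I₂ cos²(117° − 122°) = 0.01224 I₀ · cos²(5°) = 0.01214 I₀.
Ratio = 0.01214 / 0.1155 = 0.1051.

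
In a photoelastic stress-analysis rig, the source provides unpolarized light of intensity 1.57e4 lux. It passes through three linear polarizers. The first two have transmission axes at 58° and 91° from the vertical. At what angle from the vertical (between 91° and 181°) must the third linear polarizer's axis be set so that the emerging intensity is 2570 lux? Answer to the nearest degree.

Unpolarized light through the first polarizer → I₁ = ½ I₀, now polarized at 58°.
I₂ = I₁ cos²(91° − 58°) = 0.5 I₀ · cos²(33°) = 0.3517 I₀.
Target fraction: 2570 / 1.57e4 lux = 0.1637 of I₀.
Need I₃/I₀ = 0.1637, so cos²(θ − 91°) = 0.1637 / 0.3517 = 0.4655.
θ − 91° = arccos(√0.4655) = 47.0°, giving θ ≈ 91 + 47.0 = 138.0°.

θ ≈ 138°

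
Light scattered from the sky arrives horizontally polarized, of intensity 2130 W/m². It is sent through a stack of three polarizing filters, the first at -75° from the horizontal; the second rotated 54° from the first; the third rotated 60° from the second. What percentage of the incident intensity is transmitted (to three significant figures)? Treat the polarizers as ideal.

≈ 0.579%

I₁ = 2130 W/m² · cos²(75°) = 142.7 W/m².
I₂ = I₁ · cos²(54°) = 142.7 · 0.3455 = 49.3 W/m².
I₃ = I₂ · cos²(60°) = 49.3 · 0.25 = 12.32 W/m².
That is 0.5786% of the incident intensity.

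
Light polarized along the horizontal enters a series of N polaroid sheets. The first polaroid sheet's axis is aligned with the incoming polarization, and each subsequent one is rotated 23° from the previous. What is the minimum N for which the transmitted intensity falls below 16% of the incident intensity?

N = 13

First polarizer is aligned with the polarization: full transmission.
Each further stage multiplies by cos²(23°) = 0.8473.
After N polarizers: T = 0.8473^(N−1). Require T < 0.16 ⇒ N−1 > ln(0.16)/ln(0.8473) = 11.06, so N−1 ≥ 12 and N = 13.
Check: N=13 gives T = 0.137 < 0.16; N=12 gives T = 0.1616.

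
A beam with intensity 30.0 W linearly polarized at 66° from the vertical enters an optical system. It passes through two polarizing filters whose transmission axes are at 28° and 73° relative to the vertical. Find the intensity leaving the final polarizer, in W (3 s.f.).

I₁ = 30.0 W · cos²(38°) = 18.63 W.
I₂ = I₁ · cos²(45°) = 18.63 · 0.5 = 9.314 W.

I ≈ 9.31 W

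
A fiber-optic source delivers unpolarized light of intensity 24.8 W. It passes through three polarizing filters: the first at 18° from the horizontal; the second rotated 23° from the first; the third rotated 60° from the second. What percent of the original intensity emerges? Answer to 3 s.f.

≈ 10.6%

Unpolarized light through the first polarizer → I₁ = 24.8 W/2 = 12.4 W, polarized at 18°.
I₂ = I₁ · cos²(23°) = 12.4 · 0.8473 = 10.51 W.
I₃ = I₂ · cos²(60°) = 10.51 · 0.25 = 2.627 W.
That is 10.59% of the incident intensity.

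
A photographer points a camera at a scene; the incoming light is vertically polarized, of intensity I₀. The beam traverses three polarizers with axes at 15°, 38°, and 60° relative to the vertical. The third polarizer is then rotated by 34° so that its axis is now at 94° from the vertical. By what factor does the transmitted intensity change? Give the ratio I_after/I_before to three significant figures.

I_new/I_old ≈ 0.364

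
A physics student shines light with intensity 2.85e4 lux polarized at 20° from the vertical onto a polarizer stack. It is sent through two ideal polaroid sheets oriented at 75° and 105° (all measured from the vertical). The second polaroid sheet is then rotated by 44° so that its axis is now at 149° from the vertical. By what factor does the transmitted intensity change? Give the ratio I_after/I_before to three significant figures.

I_new/I_old ≈ 0.101

Before rotation:
I₁ = I₀ cos²(75° − 20°) = I₀ cos²(55°) = 0.329 I₀.
I₂ = I₁ cos²(105° − 75°) = 0.329 I₀ · cos²(30°) = 0.2467 I₀.
After rotation:
I₁ = I₀ cos²(75° − 20°) = I₀ cos²(55°) = 0.329 I₀.
I₂ = I₁ cos²(149° − 75°) = 0.329 I₀ · cos²(74°) = 0.025 I₀.
Ratio = 0.025 / 0.2467 = 0.1013.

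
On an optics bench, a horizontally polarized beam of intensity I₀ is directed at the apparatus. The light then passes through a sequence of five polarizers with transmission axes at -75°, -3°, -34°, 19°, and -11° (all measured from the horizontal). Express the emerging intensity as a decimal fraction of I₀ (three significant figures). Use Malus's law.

By Malus's law, I₁ = I₀ cos²(-75° − 0°) = I₀ cos²(75°) = 0.06699 I₀.
I₂ = I₁ cos²(-3° + 75°) = 0.06699 I₀ · cos²(72°) = 0.006397 I₀.
I₃ = I₂ cos²(-34° + 3°) = 0.006397 I₀ · cos²(31°) = 0.0047 I₀.
I₄ = I₃ cos²(19° + 34°) = 0.0047 I₀ · cos²(53°) = 0.001702 I₀.
I₅ = I₄ cos²(-11° − 19°) = 0.001702 I₀ · cos²(30°) = 0.001277 I₀.
Transmitted fraction = 0.001277.

≈ 0.00128 I₀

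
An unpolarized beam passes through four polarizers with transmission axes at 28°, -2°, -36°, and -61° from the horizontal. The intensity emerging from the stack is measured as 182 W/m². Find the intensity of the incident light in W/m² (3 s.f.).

I₀ ≈ 860 W/m²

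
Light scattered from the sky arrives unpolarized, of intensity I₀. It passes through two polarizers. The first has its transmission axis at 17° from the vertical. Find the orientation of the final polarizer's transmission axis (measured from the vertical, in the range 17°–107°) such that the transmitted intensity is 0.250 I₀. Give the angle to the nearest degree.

θ ≈ 62°

Unpolarized light through the first polarizer → I₁ = ½ I₀, now polarized at 17°.
Need I₂/I₀ = 0.25, so cos²(θ − 17°) = 0.25 / 0.5 = 0.5.
θ − 17° = arccos(√0.5) = 45.0°, giving θ ≈ 17 + 45.0 = 62.0°.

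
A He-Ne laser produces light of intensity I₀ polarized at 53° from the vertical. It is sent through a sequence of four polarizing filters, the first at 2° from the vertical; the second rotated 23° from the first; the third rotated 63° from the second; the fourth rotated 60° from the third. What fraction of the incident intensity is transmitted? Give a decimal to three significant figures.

I₁ = I₀ cos²(2° − 53°) = I₀ cos²(51°) = 0.396 I₀.
I₂ = I₁ cos²(23°) = 0.396 · 0.8473 I₀ = 0.3356 I₀.
I₃ = I₂ cos²(63°) = 0.3356 · 0.2061 I₀ = 0.06917 I₀.
I₄ = I₃ cos²(60°) = 0.06917 · 0.25 I₀ = 0.01729 I₀.
Transmitted fraction = 0.01729.

≈ 0.0173 I₀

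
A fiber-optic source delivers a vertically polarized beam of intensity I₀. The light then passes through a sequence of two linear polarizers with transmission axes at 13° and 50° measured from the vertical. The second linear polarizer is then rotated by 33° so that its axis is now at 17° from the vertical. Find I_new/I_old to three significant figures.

Before rotation:
By Malus's law, I₁ = I₀ cos²(13° − 0°) = I₀ cos²(13°) = 0.9494 I₀.
I₂ = I₁ cos²(50° − 13°) = 0.9494 I₀ · cos²(37°) = 0.6055 I₀.
After rotation:
I₁ = I₀ cos²(13° − 0°) = I₀ cos²(13°) = 0.9494 I₀.
I₂ = I₁ cos²(17° − 13°) = 0.9494 I₀ · cos²(4°) = 0.9448 I₀.
Ratio = 0.9448 / 0.6055 = 1.56.

I_new/I_old ≈ 1.56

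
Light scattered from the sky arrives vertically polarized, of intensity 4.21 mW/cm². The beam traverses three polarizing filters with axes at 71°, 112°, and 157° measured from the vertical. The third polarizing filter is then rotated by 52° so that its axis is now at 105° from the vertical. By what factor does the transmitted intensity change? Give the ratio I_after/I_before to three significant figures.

I_new/I_old ≈ 1.97

Before rotation:
By Malus's law, I₁ = I₀ cos²(71° − 0°) = I₀ cos²(71°) = 0.106 I₀.
I₂ = I₁ cos²(112° − 71°) = 0.106 I₀ · cos²(41°) = 0.06037 I₀.
I₃ = I₂ cos²(157° − 112°) = 0.06037 I₀ · cos²(45°) = 0.03019 I₀.
After rotation:
I₁ = I₀ cos²(71° − 0°) = I₀ cos²(71°) = 0.106 I₀.
I₂ = I₁ cos²(112° − 71°) = 0.106 I₀ · cos²(41°) = 0.06037 I₀.
I₃ = I₂ cos²(105° − 112°) = 0.06037 I₀ · cos²(7°) = 0.05948 I₀.
Ratio = 0.05948 / 0.03019 = 1.97.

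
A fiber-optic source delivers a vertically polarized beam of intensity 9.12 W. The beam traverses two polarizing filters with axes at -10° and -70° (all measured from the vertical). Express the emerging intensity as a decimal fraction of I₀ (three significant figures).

I₁ = 9.12 W · cos²(10°) = 8.845 W.
I₂ = I₁ · cos²(60°) = 8.845 · 0.25 = 2.211 W.
Transmitted fraction = 0.2425.

I/I₀ ≈ 0.242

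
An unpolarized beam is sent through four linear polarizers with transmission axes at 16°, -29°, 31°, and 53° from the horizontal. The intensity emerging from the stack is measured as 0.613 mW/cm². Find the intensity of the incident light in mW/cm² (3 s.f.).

I₀ ≈ 11.4 mW/cm²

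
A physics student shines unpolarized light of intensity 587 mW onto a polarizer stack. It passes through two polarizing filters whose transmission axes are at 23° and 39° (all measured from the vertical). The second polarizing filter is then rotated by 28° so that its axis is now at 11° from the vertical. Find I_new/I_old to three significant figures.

Before rotation:
Unpolarized light through the first polarizer → I₁ = ½ I₀, now polarized at 23°.
I₂ = I₁ cos²(39° − 23°) = 0.5 I₀ · cos²(16°) = 0.462 I₀.
After rotation:
Unpolarized light through the first polarizer → I₁ = ½ I₀, now polarized at 23°.
I₂ = I₁ cos²(11° − 23°) = 0.5 I₀ · cos²(12°) = 0.4784 I₀.
Ratio = 0.4784 / 0.462 = 1.035.

I_new/I_old ≈ 1.04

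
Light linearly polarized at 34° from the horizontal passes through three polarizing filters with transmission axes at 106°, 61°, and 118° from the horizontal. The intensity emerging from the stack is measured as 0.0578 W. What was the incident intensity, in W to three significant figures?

I₀ ≈ 4.08 W

I₁ = I₀ cos²(106° − 34°) = I₀ cos²(72°) = 0.09549 I₀.
I₂ = I₁ cos²(61° − 106°) = 0.09549 I₀ · cos²(45°) = 0.04775 I₀.
I₃ = I₂ cos²(118° − 61°) = 0.04775 I₀ · cos²(57°) = 0.01416 I₀.
So 0.0578 W = 0.01416 I₀, giving I₀ = 0.0578/0.01416 = 4.081 W.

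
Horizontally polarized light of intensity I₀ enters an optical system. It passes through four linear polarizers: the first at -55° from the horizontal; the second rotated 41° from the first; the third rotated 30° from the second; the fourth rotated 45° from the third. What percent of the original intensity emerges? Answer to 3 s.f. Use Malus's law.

≈ 7.03%

By Malus's law, I₁ = I₀ cos²(-55° − 0°) = I₀ cos²(55°) = 0.329 I₀.
I₂ = I₁ cos²(41°) = 0.329 · 0.5696 I₀ = 0.1874 I₀.
I₃ = I₂ cos²(30°) = 0.1874 · 0.75 I₀ = 0.1405 I₀.
I₄ = I₃ cos²(45°) = 0.1405 · 0.5 I₀ = 0.07027 I₀.
That is 7.027% of the incident intensity.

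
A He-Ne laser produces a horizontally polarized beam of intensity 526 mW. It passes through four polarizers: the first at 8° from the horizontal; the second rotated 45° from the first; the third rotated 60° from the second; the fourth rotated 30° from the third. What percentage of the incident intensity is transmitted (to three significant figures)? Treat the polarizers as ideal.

I₁ = 526 mW · cos²(8°) = 515.8 mW.
I₂ = I₁ · cos²(45°) = 515.8 · 0.5 = 257.9 mW.
I₃ = I₂ · cos²(60°) = 257.9 · 0.25 = 64.48 mW.
I₄ = I₃ · cos²(30°) = 64.48 · 0.75 = 48.36 mW.
That is 9.193% of the incident intensity.

≈ 9.19%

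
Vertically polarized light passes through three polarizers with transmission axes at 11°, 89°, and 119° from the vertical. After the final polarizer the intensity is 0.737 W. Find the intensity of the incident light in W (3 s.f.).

By Malus's law, I₁ = I₀ cos²(11° − 0°) = I₀ cos²(11°) = 0.9636 I₀.
I₂ = I₁ cos²(89° − 11°) = 0.9636 I₀ · cos²(78°) = 0.04165 I₀.
I₃ = I₂ cos²(119° − 89°) = 0.04165 I₀ · cos²(30°) = 0.03124 I₀.
So 0.737 W = 0.03124 I₀, giving I₀ = 0.737/0.03124 = 23.59 W.

I₀ ≈ 23.6 W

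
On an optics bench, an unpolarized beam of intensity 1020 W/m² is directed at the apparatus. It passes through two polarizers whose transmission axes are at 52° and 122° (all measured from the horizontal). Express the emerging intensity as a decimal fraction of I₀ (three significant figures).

Unpolarized light through the first polarizer → I₁ = 1020 W/m²/2 = 510 W/m², polarized at 52°.
I₂ = I₁ · cos²(70°) = 510 · 0.117 = 59.66 W/m².
Transmitted fraction = 0.05849.

I/I₀ ≈ 0.0585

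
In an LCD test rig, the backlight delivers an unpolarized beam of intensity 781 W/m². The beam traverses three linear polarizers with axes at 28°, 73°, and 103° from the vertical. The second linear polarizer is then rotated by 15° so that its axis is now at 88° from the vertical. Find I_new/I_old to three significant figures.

I_new/I_old ≈ 0.622

Before rotation:
Unpolarized light through the first polarizer → I₁ = ½ I₀, now polarized at 28°.
I₂ = I₁ cos²(73° − 28°) = 0.5 I₀ · cos²(45°) = 0.25 I₀.
I₃ = I₂ cos²(103° − 73°) = 0.25 I₀ · cos²(30°) = 0.1875 I₀.
After rotation:
Unpolarized light through the first polarizer → I₁ = ½ I₀, now polarized at 28°.
I₂ = I₁ cos²(88° − 28°) = 0.5 I₀ · cos²(60°) = 0.125 I₀.
I₃ = I₂ cos²(103° − 88°) = 0.125 I₀ · cos²(15°) = 0.1166 I₀.
Ratio = 0.1166 / 0.1875 = 0.622.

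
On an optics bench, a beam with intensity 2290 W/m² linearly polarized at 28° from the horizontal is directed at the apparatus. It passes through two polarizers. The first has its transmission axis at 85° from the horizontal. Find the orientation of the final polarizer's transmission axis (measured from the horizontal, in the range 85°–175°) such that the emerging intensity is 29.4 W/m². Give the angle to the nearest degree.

I₁ = I₀ cos²(85° − 28°) = I₀ cos²(57°) = 0.2966 I₀.
Target fraction: 29.4 / 2290 W/m² = 0.01284 of I₀.
Need I₂/I₀ = 0.01284, so cos²(θ − 85°) = 0.01284 / 0.2966 = 0.04328.
θ − 85° = arccos(√0.04328) = 78.0°, giving θ ≈ 85 + 78.0 = 163.0°.

θ ≈ 163°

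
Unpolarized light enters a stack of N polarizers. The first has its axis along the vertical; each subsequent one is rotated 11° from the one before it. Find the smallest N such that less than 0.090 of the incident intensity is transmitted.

First polarizer halves the unpolarized light: factor 1/2.
Each further stage multiplies by cos²(11°) = 0.9636.
After N polarizers: T = 0.5·0.9636^(N−1). Require T < 0.090 ⇒ N−1 > ln(0.090/0.5)/ln(0.9636) = 46.24, so N−1 ≥ 47 and N = 48.
Check: N=48 gives T = 0.08749 < 0.090; N=47 gives T = 0.09079.

N = 48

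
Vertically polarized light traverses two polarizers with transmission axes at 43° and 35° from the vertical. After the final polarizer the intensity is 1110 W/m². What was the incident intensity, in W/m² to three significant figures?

I₁ = I₀ cos²(43° − 0°) = I₀ cos²(43°) = 0.5349 I₀.
I₂ = I₁ cos²(35° − 43°) = 0.5349 I₀ · cos²(8°) = 0.5245 I₀.
So 1110 W/m² = 0.5245 I₀, giving I₀ = 1110/0.5245 = 2116 W/m².

I₀ ≈ 2120 W/m²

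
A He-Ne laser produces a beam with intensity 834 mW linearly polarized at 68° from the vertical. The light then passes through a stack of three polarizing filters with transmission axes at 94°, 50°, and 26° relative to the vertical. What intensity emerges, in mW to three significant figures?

I ≈ 291 mW

By Malus's law, I₁ = 834 mW · cos²(26°) = 673.7 mW.
I₂ = I₁ · cos²(44°) = 673.7 · 0.5174 = 348.6 mW.
I₃ = I₂ · cos²(24°) = 348.6 · 0.8346 = 290.9 mW.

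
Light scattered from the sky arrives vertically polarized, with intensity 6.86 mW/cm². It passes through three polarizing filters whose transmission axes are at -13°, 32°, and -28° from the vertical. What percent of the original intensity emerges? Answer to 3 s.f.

≈ 11.9%

I₁ = 6.86 mW/cm² · cos²(13°) = 6.513 mW/cm².
I₂ = I₁ · cos²(45°) = 6.513 · 0.5 = 3.256 mW/cm².
I₃ = I₂ · cos²(60°) = 3.256 · 0.25 = 0.8141 mW/cm².
That is 11.87% of the incident intensity.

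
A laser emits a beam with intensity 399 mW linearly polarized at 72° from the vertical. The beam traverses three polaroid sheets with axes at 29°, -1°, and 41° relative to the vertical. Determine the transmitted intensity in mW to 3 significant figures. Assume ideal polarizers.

I ≈ 88.4 mW

I₁ = 399 mW · cos²(43°) = 213.4 mW.
I₂ = I₁ · cos²(30°) = 213.4 · 0.75 = 160.1 mW.
I₃ = I₂ · cos²(42°) = 160.1 · 0.5523 = 88.4 mW.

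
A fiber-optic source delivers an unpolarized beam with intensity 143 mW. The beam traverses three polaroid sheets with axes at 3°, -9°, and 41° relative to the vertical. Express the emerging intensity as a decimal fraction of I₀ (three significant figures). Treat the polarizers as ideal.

I/I₀ ≈ 0.198

Unpolarized light through the first polarizer → I₁ = 143 mW/2 = 71.5 mW, polarized at 3°.
I₂ = I₁ · cos²(12°) = 71.5 · 0.9568 = 68.41 mW.
I₃ = I₂ · cos²(50°) = 68.41 · 0.4132 = 28.27 mW.
Transmitted fraction = 0.1977.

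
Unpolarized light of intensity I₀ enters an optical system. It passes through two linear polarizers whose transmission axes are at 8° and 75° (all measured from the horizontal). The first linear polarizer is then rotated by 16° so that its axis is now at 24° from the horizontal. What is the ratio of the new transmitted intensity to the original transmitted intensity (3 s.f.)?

Before rotation:
Unpolarized light through the first polarizer → I₁ = ½ I₀, now polarized at 8°.
I₂ = I₁ cos²(75° − 8°) = 0.5 I₀ · cos²(67°) = 0.07634 I₀.
After rotation:
Unpolarized light through the first polarizer → I₁ = ½ I₀, now polarized at 24°.
I₂ = I₁ cos²(75° − 24°) = 0.5 I₀ · cos²(51°) = 0.198 I₀.
Ratio = 0.198 / 0.07634 = 2.594.

I_new/I_old ≈ 2.59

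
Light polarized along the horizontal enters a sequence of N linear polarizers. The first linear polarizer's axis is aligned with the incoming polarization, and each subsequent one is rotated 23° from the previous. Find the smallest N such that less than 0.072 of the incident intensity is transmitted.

First polarizer is aligned with the polarization: full transmission.
Each further stage multiplies by cos²(23°) = 0.8473.
After N polarizers: T = 0.8473^(N−1). Require T < 0.072 ⇒ N−1 > ln(0.072)/ln(0.8473) = 15.88, so N−1 ≥ 16 and N = 17.
Check: N=17 gives T = 0.0706 < 0.072; N=16 gives T = 0.08333.

N = 17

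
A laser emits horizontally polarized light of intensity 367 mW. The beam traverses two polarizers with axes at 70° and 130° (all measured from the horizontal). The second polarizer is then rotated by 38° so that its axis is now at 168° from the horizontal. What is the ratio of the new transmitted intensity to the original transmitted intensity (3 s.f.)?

Before rotation:
I₁ = I₀ cos²(70° − 0°) = I₀ cos²(70°) = 0.117 I₀.
I₂ = I₁ cos²(130° − 70°) = 0.117 I₀ · cos²(60°) = 0.02924 I₀.
After rotation:
I₁ = I₀ cos²(70° − 0°) = I₀ cos²(70°) = 0.117 I₀.
Angle between axes 1 and 2: 82°. I₂ = 0.117 I₀ · cos²(82°) = 0.002266 I₀.
Ratio = 0.002266 / 0.02924 = 0.07748.

I_new/I_old ≈ 0.0775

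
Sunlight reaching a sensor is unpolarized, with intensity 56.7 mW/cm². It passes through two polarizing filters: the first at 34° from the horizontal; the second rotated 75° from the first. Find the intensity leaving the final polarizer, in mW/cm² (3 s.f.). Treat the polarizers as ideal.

Unpolarized light through the first polarizer → I₁ = 56.7 mW/cm²/2 = 28.35 mW/cm², polarized at 34°.
I₂ = I₁ · cos²(75°) = 28.35 · 0.06699 = 1.899 mW/cm².

I ≈ 1.90 mW/cm²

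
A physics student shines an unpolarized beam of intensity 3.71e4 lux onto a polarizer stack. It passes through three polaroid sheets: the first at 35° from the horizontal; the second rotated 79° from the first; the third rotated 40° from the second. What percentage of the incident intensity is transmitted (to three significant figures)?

Unpolarized light through the first polarizer → I₁ = 3.71e4 lux/2 = 1.855e+04 lux, polarized at 35°.
I₂ = I₁ · cos²(79°) = 1.855e+04 · 0.03641 = 675.4 lux.
I₃ = I₂ · cos²(40°) = 675.4 · 0.5868 = 396.3 lux.
That is 1.068% of the incident intensity.

≈ 1.07%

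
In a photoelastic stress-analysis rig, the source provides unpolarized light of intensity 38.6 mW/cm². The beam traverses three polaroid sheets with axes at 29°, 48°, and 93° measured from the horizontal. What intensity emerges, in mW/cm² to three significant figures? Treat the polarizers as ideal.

I ≈ 8.63 mW/cm²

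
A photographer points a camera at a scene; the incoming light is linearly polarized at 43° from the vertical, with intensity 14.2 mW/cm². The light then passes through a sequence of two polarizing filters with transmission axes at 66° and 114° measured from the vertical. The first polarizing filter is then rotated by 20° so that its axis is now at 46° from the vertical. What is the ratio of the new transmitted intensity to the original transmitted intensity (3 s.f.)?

Before rotation:
I₁ = I₀ cos²(66° − 43°) = I₀ cos²(23°) = 0.8473 I₀.
I₂ = I₁ cos²(114° − 66°) = 0.8473 I₀ · cos²(48°) = 0.3794 I₀.
After rotation:
I₁ = I₀ cos²(46° − 43°) = I₀ cos²(3°) = 0.9973 I₀.
I₂ = I₁ cos²(114° − 46°) = 0.9973 I₀ · cos²(68°) = 0.1399 I₀.
Ratio = 0.1399 / 0.3794 = 0.3689.

I_new/I_old ≈ 0.369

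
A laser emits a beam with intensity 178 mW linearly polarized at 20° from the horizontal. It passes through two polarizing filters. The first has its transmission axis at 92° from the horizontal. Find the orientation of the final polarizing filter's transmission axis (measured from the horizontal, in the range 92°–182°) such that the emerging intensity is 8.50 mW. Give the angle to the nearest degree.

θ ≈ 137°

I₁ = I₀ cos²(92° − 20°) = I₀ cos²(72°) = 0.09549 I₀.
Target fraction: 8.50 / 178 mW = 0.04775 of I₀.
Need I₂/I₀ = 0.04775, so cos²(θ − 92°) = 0.04775 / 0.09549 = 0.5001.
θ − 92° = arccos(√0.5001) = 45.0°, giving θ ≈ 92 + 45.0 = 137.0°.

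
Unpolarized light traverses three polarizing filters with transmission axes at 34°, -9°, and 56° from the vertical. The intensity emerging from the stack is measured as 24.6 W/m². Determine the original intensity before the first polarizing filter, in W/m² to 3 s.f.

Unpolarized light through the first polarizer → I₁ = ½ I₀, now polarized at 34°.
I₂ = I₁ cos²(-9° − 34°) = 0.5 I₀ · cos²(43°) = 0.2674 I₀.
I₃ = I₂ cos²(56° + 9°) = 0.2674 I₀ · cos²(65°) = 0.04777 I₀.
So 24.6 W/m² = 0.04777 I₀, giving I₀ = 24.6/0.04777 = 515 W/m².

I₀ ≈ 515 W/m²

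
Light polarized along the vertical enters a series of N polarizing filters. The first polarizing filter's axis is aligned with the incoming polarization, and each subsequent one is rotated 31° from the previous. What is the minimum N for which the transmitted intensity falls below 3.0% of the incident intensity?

N = 13

First polarizer is aligned with the polarization: full transmission.
Each further stage multiplies by cos²(31°) = 0.7347.
After N polarizers: T = 0.7347^(N−1). Require T < 0.030 ⇒ N−1 > ln(0.030)/ln(0.7347) = 11.38, so N−1 ≥ 12 and N = 13.
Check: N=13 gives T = 0.02475 < 0.030; N=12 gives T = 0.03369.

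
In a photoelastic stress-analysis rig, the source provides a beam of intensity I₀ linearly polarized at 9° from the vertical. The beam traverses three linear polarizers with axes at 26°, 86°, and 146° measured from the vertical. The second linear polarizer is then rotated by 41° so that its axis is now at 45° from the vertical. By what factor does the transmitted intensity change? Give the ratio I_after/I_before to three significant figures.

I_new/I_old ≈ 0.521

Before rotation:
By Malus's law, I₁ = I₀ cos²(26° − 9°) = I₀ cos²(17°) = 0.9145 I₀.
I₂ = I₁ cos²(86° − 26°) = 0.9145 I₀ · cos²(60°) = 0.2286 I₀.
I₃ = I₂ cos²(146° − 86°) = 0.2286 I₀ · cos²(60°) = 0.05716 I₀.
After rotation:
I₁ = I₀ cos²(26° − 9°) = I₀ cos²(17°) = 0.9145 I₀.
I₂ = I₁ cos²(45° − 26°) = 0.9145 I₀ · cos²(19°) = 0.8176 I₀.
Angle between axes 2 and 3: 79°. I₃ = 0.8176 I₀ · cos²(79°) = 0.02977 I₀.
Ratio = 0.02977 / 0.05716 = 0.5208.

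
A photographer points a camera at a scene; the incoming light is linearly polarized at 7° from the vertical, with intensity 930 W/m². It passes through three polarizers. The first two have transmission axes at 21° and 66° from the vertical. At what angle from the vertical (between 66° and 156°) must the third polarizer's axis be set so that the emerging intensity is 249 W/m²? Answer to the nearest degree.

By Malus's law, I₁ = I₀ cos²(21° − 7°) = I₀ cos²(14°) = 0.9415 I₀.
I₂ = I₁ cos²(66° − 21°) = 0.9415 I₀ · cos²(45°) = 0.4707 I₀.
Target fraction: 249 / 930 W/m² = 0.2677 of I₀.
Need I₃/I₀ = 0.2677, so cos²(θ − 66°) = 0.2677 / 0.4707 = 0.5688.
θ − 66° = arccos(√0.5688) = 41.0°, giving θ ≈ 66 + 41.0 = 107.0°.

θ ≈ 107°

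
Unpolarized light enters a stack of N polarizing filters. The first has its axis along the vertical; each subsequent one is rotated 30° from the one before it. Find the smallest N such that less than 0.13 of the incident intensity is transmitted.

N = 6

First polarizer halves the unpolarized light: factor 1/2.
Each further stage multiplies by cos²(30°) = 0.75.
After N polarizers: T = 0.5·0.75^(N−1). Require T < 0.13 ⇒ N−1 > ln(0.13/0.5)/ln(0.75) = 4.68, so N−1 ≥ 5 and N = 6.
Check: N=6 gives T = 0.1187 < 0.13; N=5 gives T = 0.1582.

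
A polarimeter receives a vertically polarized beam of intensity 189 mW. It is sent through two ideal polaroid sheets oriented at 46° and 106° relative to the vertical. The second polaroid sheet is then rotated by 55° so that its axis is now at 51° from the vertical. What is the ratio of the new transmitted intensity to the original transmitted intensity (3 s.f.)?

I_new/I_old ≈ 3.97

Before rotation:
By Malus's law, I₁ = I₀ cos²(46° − 0°) = I₀ cos²(46°) = 0.4826 I₀.
I₂ = I₁ cos²(106° − 46°) = 0.4826 I₀ · cos²(60°) = 0.1206 I₀.
After rotation:
I₁ = I₀ cos²(46° − 0°) = I₀ cos²(46°) = 0.4826 I₀.
I₂ = I₁ cos²(51° − 46°) = 0.4826 I₀ · cos²(5°) = 0.4789 I₀.
Ratio = 0.4789 / 0.1206 = 3.97.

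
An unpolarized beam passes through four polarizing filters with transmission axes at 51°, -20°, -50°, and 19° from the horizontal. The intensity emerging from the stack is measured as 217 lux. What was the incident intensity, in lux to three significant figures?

I₀ ≈ 4.25e4 lux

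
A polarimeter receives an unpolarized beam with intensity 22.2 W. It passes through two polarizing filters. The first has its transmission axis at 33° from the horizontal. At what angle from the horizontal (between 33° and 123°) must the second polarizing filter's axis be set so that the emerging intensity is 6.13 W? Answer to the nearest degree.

θ ≈ 75°

Unpolarized light through the first polarizer → I₁ = ½ I₀, now polarized at 33°.
Target fraction: 6.13 / 22.2 W = 0.2761 of I₀.
Need I₂/I₀ = 0.2761, so cos²(θ − 33°) = 0.2761 / 0.5 = 0.5523.
θ − 33° = arccos(√0.5523) = 42.0°, giving θ ≈ 33 + 42.0 = 75.0°.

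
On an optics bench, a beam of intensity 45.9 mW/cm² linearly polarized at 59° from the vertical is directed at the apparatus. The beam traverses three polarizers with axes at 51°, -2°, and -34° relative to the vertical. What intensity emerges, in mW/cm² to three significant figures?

I ≈ 11.7 mW/cm²

I₁ = 45.9 mW/cm² · cos²(8°) = 45.01 mW/cm².
I₂ = I₁ · cos²(53°) = 45.01 · 0.3622 = 16.3 mW/cm².
I₃ = I₂ · cos²(32°) = 16.3 · 0.7192 = 11.72 mW/cm².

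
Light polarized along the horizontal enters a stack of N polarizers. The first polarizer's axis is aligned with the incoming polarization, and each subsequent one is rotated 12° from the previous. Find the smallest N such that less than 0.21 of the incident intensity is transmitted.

N = 37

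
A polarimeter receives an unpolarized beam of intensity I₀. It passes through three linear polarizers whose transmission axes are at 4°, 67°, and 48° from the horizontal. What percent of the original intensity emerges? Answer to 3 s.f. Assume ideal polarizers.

Unpolarized light through the first polarizer → I₁ = ½ I₀, now polarized at 4°.
I₂ = I₁ cos²(67° − 4°) = 0.5 I₀ · cos²(63°) = 0.1031 I₀.
I₃ = I₂ cos²(48° − 67°) = 0.1031 I₀ · cos²(19°) = 0.09213 I₀.
That is 9.213% of the incident intensity.

≈ 9.21%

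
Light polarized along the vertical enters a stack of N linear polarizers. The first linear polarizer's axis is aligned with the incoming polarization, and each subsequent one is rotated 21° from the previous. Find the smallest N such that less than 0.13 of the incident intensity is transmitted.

N = 16

First polarizer is aligned with the polarization: full transmission.
Each further stage multiplies by cos²(21°) = 0.8716.
After N polarizers: T = 0.8716^(N−1). Require T < 0.13 ⇒ N−1 > ln(0.13)/ln(0.8716) = 14.84, so N−1 ≥ 15 and N = 16.
Check: N=16 gives T = 0.1272 < 0.13; N=15 gives T = 0.146.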